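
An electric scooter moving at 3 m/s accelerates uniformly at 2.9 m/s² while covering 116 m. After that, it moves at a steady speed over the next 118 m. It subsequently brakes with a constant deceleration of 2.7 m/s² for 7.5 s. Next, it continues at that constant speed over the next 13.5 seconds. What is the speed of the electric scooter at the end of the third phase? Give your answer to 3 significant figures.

5.86 m/s

Phase 1 (accelerating): v₀ = 3.00 m/s, a = 2.9 m/s².
v² = v₀² + 2aΔx = 3.00² + 2·2.9·116 = 682 → v = 26.1 m/s
t = (v − v₀)/a = (26.1 − 3.00)/2.9 = 7.97 s

Phase 2 (constant speed): v₀ = 26.1 m/s, a = 0 m/s².
Constant speed: t = d/v = 118/26.1 = 4.52 s

Phase 3 (decelerating): v₀ = 26.1 m/s, a = -2.7 m/s².
v = v₀ + at = 26.1 + (-2.7)(7.5) = 5.86 m/s
Δx = v₀t + ½at² = 26.1·7.5 + 0.5·-2.7·7.5² = 120 m
Speed at end of phase 3 = 5.86 m/s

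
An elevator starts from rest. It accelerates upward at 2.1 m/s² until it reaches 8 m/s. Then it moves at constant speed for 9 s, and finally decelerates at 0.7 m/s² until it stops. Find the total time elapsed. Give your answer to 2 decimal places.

24.24 s

Phase 1 (accelerating): v₀ = 0 m/s, a = 2.1 m/s².
v = v₀ + at → t = (8 − 0) / 2.1 = 3.81 s
v² = v₀² + 2aΔx → Δx = (8² − 0²)/(2·2.1) = 15.2 m

Phase 2 (constant speed): v₀ = 8.00 m/s, a = 0 m/s².
v = v₀ + at = 8.00 + (0)(9) = 8.00 m/s
Δx = v₀t + ½at² = 8.00·9 + 0.5·0·9² = 72.0 m

Phase 3 (decelerating): v₀ = 8.00 m/s, a = -0.7 m/s².
v = v₀ + at → t = (0 − 8.00) / -0.7 = 11.4 s
v² = v₀² + 2aΔx → Δx = (0² − 8.00²)/(2·-0.7) = 45.7 m
Total time = 3.81 + 9.00 + 11.4 = 24.2 s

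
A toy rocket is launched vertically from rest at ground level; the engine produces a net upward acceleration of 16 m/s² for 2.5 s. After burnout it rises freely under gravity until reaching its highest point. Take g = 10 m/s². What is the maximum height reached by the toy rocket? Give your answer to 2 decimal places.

130.00 m

Phase 1 (powered ascent): v₀ = 0 m/s, a = 16 m/s².
v = v₀ + at = 0 + (16)(2.5) = 40.0 m/s
Δx = v₀t + ½at² = 0·2.5 + 0.5·16·2.5² = 50.0 m

Phase 2 (coasting upward): v₀ = 40.0 m/s, a = -10 m/s².
v = v₀ + at → t = (0 − 40.0) / -10 = 4.00 s
v² = v₀² + 2aΔx → Δx = (0² − 40.0²)/(2·-10) = 80.0 m
Maximum height = 50.0 + 80.0 = 130 m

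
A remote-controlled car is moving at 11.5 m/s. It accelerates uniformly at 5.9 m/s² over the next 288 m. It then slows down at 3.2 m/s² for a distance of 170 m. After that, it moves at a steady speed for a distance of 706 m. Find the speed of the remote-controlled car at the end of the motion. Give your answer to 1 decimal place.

49.4 m/s

Phase 1 (accelerating): v₀ = 11.5 m/s, a = 5.9 m/s².
v² = v₀² + 2aΔx = 11.5² + 2·5.9·288 = 3530 → v = 59.4 m/s
t = (v − v₀)/a = (59.4 − 11.5)/5.9 = 8.12 s

Phase 2 (decelerating): v₀ = 59.4 m/s, a = -3.2 m/s².
v² = v₀² + 2aΔx = 59.4² + 2·-3.2·170 = 2440 → v = 49.4 m/s
t = (v − v₀)/a = (49.4 − 59.4)/-3.2 = 3.12 s

Phase 3 (constant speed): v₀ = 49.4 m/s, a = 0 m/s².
Constant speed: t = d/v = 706/49.4 = 14.3 s
Final speed = 49.4 m/s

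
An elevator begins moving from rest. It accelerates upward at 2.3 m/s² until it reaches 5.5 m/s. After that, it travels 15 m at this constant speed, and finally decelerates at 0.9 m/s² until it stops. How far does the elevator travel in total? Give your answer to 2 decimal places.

38.38 m

Phase 1 (accelerating): v₀ = 0 m/s, a = 2.3 m/s².
v = v₀ + at → t = (5.5 − 0) / 2.3 = 2.39 s
v² = v₀² + 2aΔx → Δx = (5.5² − 0²)/(2·2.3) = 6.58 m

Phase 2 (constant speed): v₀ = 5.50 m/s, a = 0 m/s².
Constant speed: t = d/v = 15/5.50 = 2.73 s

Phase 3 (decelerating): v₀ = 5.50 m/s, a = -0.9 m/s².
v = v₀ + at → t = (0 − 5.50) / -0.9 = 6.11 s
v² = v₀² + 2aΔx → Δx = (0² − 5.50²)/(2·-0.9) = 16.8 m
Total distance = 6.58 + 15.0 + 16.8 = 38.4 m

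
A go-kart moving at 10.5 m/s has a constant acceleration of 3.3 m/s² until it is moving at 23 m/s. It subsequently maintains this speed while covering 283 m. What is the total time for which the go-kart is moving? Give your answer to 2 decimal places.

Phase 1 (accelerating): v₀ = 10.5 m/s, a = 3.3 m/s².
v = v₀ + at → t = (23 − 10.5) / 3.3 = 3.79 s
v² = v₀² + 2aΔx → Δx = (23² − 10.5²)/(2·3.3) = 63.4 m

Phase 2 (constant speed): v₀ = 23.0 m/s, a = 0 m/s².
Constant speed: t = d/v = 283/23.0 = 12.3 s
Total time = 3.79 + 12.3 = 16.1 s

16.09 s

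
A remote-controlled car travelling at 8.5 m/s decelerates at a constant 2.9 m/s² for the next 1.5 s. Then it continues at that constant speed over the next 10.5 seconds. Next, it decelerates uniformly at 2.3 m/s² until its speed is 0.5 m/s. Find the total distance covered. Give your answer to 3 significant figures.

56.8 m

Phase 1 (decelerating): v₀ = 8.50 m/s, a = -2.9 m/s².
v = v₀ + at = 8.50 + (-2.9)(1.5) = 4.15 m/s
Δx = v₀t + ½at² = 8.50·1.5 + 0.5·-2.9·1.5² = 9.49 m

Phase 2 (constant speed): v₀ = 4.15 m/s, a = 0 m/s².
v = v₀ + at = 4.15 + (0)(10.5) = 4.15 m/s
Δx = v₀t + ½at² = 4.15·10.5 + 0.5·0·10.5² = 43.6 m

Phase 3 (decelerating): v₀ = 4.15 m/s, a = -2.3 m/s².
v = v₀ + at → t = (0.5 − 4.15) / -2.3 = 1.59 s
v² = v₀² + 2aΔx → Δx = (0.5² − 4.15²)/(2·-2.3) = 3.69 m
Total distance = 9.49 + 43.6 + 3.69 = 56.8 m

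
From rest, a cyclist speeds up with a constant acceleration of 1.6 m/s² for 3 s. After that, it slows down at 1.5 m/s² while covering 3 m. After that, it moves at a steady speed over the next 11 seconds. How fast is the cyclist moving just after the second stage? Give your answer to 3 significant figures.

Phase 1 (accelerating): v₀ = 0 m/s, a = 1.6 m/s².
v = v₀ + at = 0 + (1.6)(3) = 4.80 m/s
Δx = v₀t + ½at² = 0·3 + 0.5·1.6·3² = 7.20 m

Phase 2 (decelerating): v₀ = 4.80 m/s, a = -1.5 m/s².
v² = v₀² + 2aΔx = 4.80² + 2·-1.5·3 = 14.0 → v = 3.75 m/s
t = (v − v₀)/a = (3.75 − 4.80)/-1.5 = 0.702 s
Speed at end of phase 2 = 3.75 m/s

3.75 m/s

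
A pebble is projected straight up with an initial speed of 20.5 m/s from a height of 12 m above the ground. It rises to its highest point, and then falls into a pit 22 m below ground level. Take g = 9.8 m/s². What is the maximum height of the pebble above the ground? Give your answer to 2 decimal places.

Phase 1 (rising): v₀ = 20.5 m/s, a = -9.8 m/s².
v = v₀ + at → t = (0 − 20.5) / -9.8 = 2.09 s
v² = v₀² + 2aΔx → Δx = (0² − 20.5²)/(2·-9.8) = 21.4 m
Maximum height = 12 + 21.4 = 33.4 m

33.44 m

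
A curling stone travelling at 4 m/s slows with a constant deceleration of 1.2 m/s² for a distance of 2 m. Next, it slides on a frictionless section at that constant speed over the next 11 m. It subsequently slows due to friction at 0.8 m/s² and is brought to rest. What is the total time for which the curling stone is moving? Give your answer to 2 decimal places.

8.01 s

Phase 1 (decelerating): v₀ = 4.00 m/s, a = -1.2 m/s².
v² = v₀² + 2aΔx = 4.00² + 2·-1.2·2 = 11.2 → v = 3.35 m/s
t = (v − v₀)/a = (3.35 − 4.00)/-1.2 = 0.544 s

Phase 2 (constant speed): v₀ = 3.35 m/s, a = 0 m/s².
Constant speed: t = d/v = 11/3.35 = 3.29 s

Phase 3 (decelerating): v₀ = 3.35 m/s, a = -0.8 m/s².
v = v₀ + at → t = (0 − 3.35) / -0.8 = 4.18 s
v² = v₀² + 2aΔx → Δx = (0² − 3.35²)/(2·-0.8) = 7.00 m
Total time = 0.544 + 3.29 + 4.18 = 8.01 s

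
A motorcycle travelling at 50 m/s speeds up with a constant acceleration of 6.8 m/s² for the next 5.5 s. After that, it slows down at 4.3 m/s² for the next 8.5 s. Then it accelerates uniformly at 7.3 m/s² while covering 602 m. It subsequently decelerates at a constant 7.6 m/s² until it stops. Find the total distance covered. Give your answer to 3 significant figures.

2320 m

Phase 1 (accelerating): v₀ = 50.0 m/s, a = 6.8 m/s².
v = v₀ + at = 50.0 + (6.8)(5.5) = 87.4 m/s
Δx = v₀t + ½at² = 50.0·5.5 + 0.5·6.8·5.5² = 378 m

Phase 2 (decelerating): v₀ = 87.4 m/s, a = -4.3 m/s².
v = v₀ + at = 87.4 + (-4.3)(8.5) = 50.9 m/s
Δx = v₀t + ½at² = 87.4·8.5 + 0.5·-4.3·8.5² = 588 m

Phase 3 (accelerating): v₀ = 50.9 m/s, a = 7.3 m/s².
v² = v₀² + 2aΔx = 50.9² + 2·7.3·602 = 11400 → v = 107 m/s
t = (v − v₀)/a = (107 − 50.9)/7.3 = 7.64 s

Phase 4 (decelerating): v₀ = 107 m/s, a = -7.6 m/s².
v = v₀ + at → t = (0 − 107) / -7.6 = 14.0 s
v² = v₀² + 2aΔx → Δx = (0² − 107²)/(2·-7.6) = 748 m
Total distance = 378 + 588 + 602 + 748 = 2320 m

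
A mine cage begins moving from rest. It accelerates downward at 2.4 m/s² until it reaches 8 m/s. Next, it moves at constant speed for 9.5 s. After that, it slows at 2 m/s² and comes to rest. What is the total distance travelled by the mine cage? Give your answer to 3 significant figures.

Phase 1 (accelerating): v₀ = 0 m/s, a = 2.4 m/s².
v = v₀ + at → t = (8 − 0) / 2.4 = 3.33 s
v² = v₀² + 2aΔx → Δx = (8² − 0²)/(2·2.4) = 13.3 m

Phase 2 (constant speed): v₀ = 8.00 m/s, a = 0 m/s².
v = v₀ + at = 8.00 + (0)(9.5) = 8.00 m/s
Δx = v₀t + ½at² = 8.00·9.5 + 0.5·0·9.5² = 76.0 m

Phase 3 (decelerating): v₀ = 8.00 m/s, a = -2 m/s².
v = v₀ + at → t = (0 − 8.00) / -2 = 4.00 s
v² = v₀² + 2aΔx → Δx = (0² − 8.00²)/(2·-2) = 16.0 m
Total distance = 13.3 + 76.0 + 16.0 = 105 m

105 m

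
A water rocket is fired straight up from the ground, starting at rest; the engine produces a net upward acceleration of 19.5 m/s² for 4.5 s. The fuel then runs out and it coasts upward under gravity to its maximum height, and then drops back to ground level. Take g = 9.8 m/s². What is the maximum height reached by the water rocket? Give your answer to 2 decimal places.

Phase 1 (powered ascent): v₀ = 0 m/s, a = 19.5 m/s².
v = v₀ + at = 0 + (19.5)(4.5) = 87.8 m/s
Δx = v₀t + ½at² = 0·4.5 + 0.5·19.5·4.5² = 197 m

Phase 2 (coasting upward): v₀ = 87.8 m/s, a = -9.8 m/s².
v = v₀ + at → t = (0 − 87.8) / -9.8 = 8.95 s
v² = v₀² + 2aΔx → Δx = (0² − 87.8²)/(2·-9.8) = 393 m
Maximum height = 197 + 393 = 590 m

590.30 m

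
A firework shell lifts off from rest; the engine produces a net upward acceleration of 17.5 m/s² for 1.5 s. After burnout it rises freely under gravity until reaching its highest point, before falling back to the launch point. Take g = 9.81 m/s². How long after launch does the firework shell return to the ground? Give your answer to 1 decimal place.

Phase 1 (powered ascent): v₀ = 0 m/s, a = 17.5 m/s².
v = v₀ + at = 0 + (17.5)(1.5) = 26.2 m/s
Δx = v₀t + ½at² = 0·1.5 + 0.5·17.5·1.5² = 19.7 m

Phase 2 (coasting upward): v₀ = 26.2 m/s, a = -9.81 m/s².
v = v₀ + at → t = (0 − 26.2) / -9.81 = 2.68 s
v² = v₀² + 2aΔx → Δx = (0² − 26.2²)/(2·-9.81) = 35.1 m

Phase 3 (free fall): v₀ = 0 m/s, a = -9.81 m/s².
Falls 54.8 m from rest: t = √(2·54.8/9.81) = 3.34 s; v = g·t = 32.8 m/s.
Total time = 1.50 + 2.68 + 3.34 = 7.52 s

7.5 s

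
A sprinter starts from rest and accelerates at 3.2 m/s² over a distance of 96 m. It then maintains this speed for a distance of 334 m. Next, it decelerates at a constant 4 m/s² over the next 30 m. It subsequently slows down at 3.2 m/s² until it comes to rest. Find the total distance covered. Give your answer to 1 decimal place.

518.5 m

Phase 1 (accelerating): v₀ = 0 m/s, a = 3.2 m/s².
v² = v₀² + 2aΔx = 0² + 2·3.2·96 = 614 → v = 24.8 m/s
t = (v − v₀)/a = (24.8 − 0)/3.2 = 7.75 s

Phase 2 (constant speed): v₀ = 24.8 m/s, a = 0 m/s².
Constant speed: t = d/v = 334/24.8 = 13.5 s

Phase 3 (decelerating): v₀ = 24.8 m/s, a = -4 m/s².
v² = v₀² + 2aΔx = 24.8² + 2·-4·30 = 374 → v = 19.3 m/s
t = (v − v₀)/a = (19.3 − 24.8)/-4 = 1.36 s

Phase 4 (decelerating): v₀ = 19.3 m/s, a = -3.2 m/s².
v = v₀ + at → t = (0 − 19.3) / -3.2 = 6.05 s
v² = v₀² + 2aΔx → Δx = (0² − 19.3²)/(2·-3.2) = 58.5 m
Total distance = 96.0 + 334 + 30.0 + 58.5 = 518 m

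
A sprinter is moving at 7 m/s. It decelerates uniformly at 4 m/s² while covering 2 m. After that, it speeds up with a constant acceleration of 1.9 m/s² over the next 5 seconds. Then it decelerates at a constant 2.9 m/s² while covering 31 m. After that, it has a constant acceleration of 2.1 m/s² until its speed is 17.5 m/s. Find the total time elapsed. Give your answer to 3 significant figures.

Phase 1 (decelerating): v₀ = 7.00 m/s, a = -4 m/s².
v² = v₀² + 2aΔx = 7.00² + 2·-4·2 = 33.0 → v = 5.74 m/s
t = (v − v₀)/a = (5.74 − 7.00)/-4 = 0.314 s

Phase 2 (accelerating): v₀ = 5.74 m/s, a = 1.9 m/s².
v = v₀ + at = 5.74 + (1.9)(5) = 15.2 m/s
Δx = v₀t + ½at² = 5.74·5 + 0.5·1.9·5² = 52.5 m

Phase 3 (decelerating): v₀ = 15.2 m/s, a = -2.9 m/s².
v² = v₀² + 2aΔx = 15.2² + 2·-2.9·31 = 52.6 → v = 7.25 m/s
t = (v − v₀)/a = (7.25 − 15.2)/-2.9 = 2.76 s

Phase 4 (accelerating): v₀ = 7.25 m/s, a = 2.1 m/s².
v = v₀ + at → t = (17.5 − 7.25) / 2.1 = 4.88 s
v² = v₀² + 2aΔx → Δx = (17.5² − 7.25²)/(2·2.1) = 60.4 m
Total time = 0.314 + 5.00 + 2.76 + 4.88 = 12.9 s

12.9 s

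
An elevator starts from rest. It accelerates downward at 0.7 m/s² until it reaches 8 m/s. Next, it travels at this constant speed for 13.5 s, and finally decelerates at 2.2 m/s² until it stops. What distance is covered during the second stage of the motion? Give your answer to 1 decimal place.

Phase 1 (accelerating): v₀ = 0 m/s, a = 0.7 m/s².
v = v₀ + at → t = (8 − 0) / 0.7 = 11.4 s
v² = v₀² + 2aΔx → Δx = (8² − 0²)/(2·0.7) = 45.7 m

Phase 2 (constant speed): v₀ = 8.00 m/s, a = 0 m/s².
v = v₀ + at = 8.00 + (0)(13.5) = 8.00 m/s
Δx = v₀t + ½at² = 8.00·13.5 + 0.5·0·13.5² = 108 m
Distance in phase 2 = 108 m

108.0 m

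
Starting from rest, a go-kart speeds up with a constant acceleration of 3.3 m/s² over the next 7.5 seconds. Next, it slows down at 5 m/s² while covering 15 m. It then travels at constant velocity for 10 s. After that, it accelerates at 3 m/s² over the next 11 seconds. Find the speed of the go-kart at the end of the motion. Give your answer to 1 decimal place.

Phase 1 (accelerating): v₀ = 0 m/s, a = 3.3 m/s².
v = v₀ + at = 0 + (3.3)(7.5) = 24.8 m/s
Δx = v₀t + ½at² = 0·7.5 + 0.5·3.3·7.5² = 92.8 m

Phase 2 (decelerating): v₀ = 24.8 m/s, a = -5 m/s².
v² = v₀² + 2aΔx = 24.8² + 2·-5·15 = 463 → v = 21.5 m/s
t = (v − v₀)/a = (21.5 − 24.8)/-5 = 0.649 s

Phase 3 (constant speed): v₀ = 21.5 m/s, a = 0 m/s².
v = v₀ + at = 21.5 + (0)(10) = 21.5 m/s
Δx = v₀t + ½at² = 21.5·10 + 0.5·0·10² = 215 m

Phase 4 (accelerating): v₀ = 21.5 m/s, a = 3 m/s².
v = v₀ + at = 21.5 + (3)(11) = 54.5 m/s
Δx = v₀t + ½at² = 21.5·11 + 0.5·3·11² = 418 m
Final speed = 54.5 m/s

54.5 m/s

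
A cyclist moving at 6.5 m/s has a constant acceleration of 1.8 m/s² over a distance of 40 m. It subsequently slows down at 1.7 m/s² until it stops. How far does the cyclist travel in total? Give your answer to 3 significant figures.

Phase 1 (accelerating): v₀ = 6.50 m/s, a = 1.8 m/s².
v² = v₀² + 2aΔx = 6.50² + 2·1.8·40 = 186 → v = 13.6 m/s
t = (v − v₀)/a = (13.6 − 6.50)/1.8 = 3.97 s

Phase 2 (decelerating): v₀ = 13.6 m/s, a = -1.7 m/s².
v = v₀ + at → t = (0 − 13.6) / -1.7 = 8.03 s
v² = v₀² + 2aΔx → Δx = (0² − 13.6²)/(2·-1.7) = 54.8 m
Total distance = 40.0 + 54.8 = 94.8 m

94.8 m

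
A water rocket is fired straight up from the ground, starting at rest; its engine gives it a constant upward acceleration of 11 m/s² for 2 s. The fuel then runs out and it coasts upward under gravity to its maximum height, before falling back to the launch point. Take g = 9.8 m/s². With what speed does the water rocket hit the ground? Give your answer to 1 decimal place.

30.3 m/s

Phase 1 (powered ascent): v₀ = 0 m/s, a = 11 m/s².
v = v₀ + at = 0 + (11)(2) = 22.0 m/s
Δx = v₀t + ½at² = 0·2 + 0.5·11·2² = 22.0 m

Phase 2 (coasting upward): v₀ = 22.0 m/s, a = -9.8 m/s².
v = v₀ + at → t = (0 − 22.0) / -9.8 = 2.24 s
v² = v₀² + 2aΔx → Δx = (0² − 22.0²)/(2·-9.8) = 24.7 m

Phase 3 (free fall): v₀ = 0 m/s, a = -9.8 m/s².
Falls 46.7 m from rest: t = √(2·46.7/9.8) = 3.09 s; v = g·t = 30.3 m/s.
Impact speed = 30.3 m/s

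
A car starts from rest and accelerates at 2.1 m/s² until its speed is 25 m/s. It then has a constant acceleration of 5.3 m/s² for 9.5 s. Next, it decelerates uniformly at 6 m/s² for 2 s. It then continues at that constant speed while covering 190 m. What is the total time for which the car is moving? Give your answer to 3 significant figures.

Phase 1 (accelerating): v₀ = 0 m/s, a = 2.1 m/s².
v = v₀ + at → t = (25 − 0) / 2.1 = 11.9 s
v² = v₀² + 2aΔx → Δx = (25² − 0²)/(2·2.1) = 149 m

Phase 2 (accelerating): v₀ = 25.0 m/s, a = 5.3 m/s².
v = v₀ + at = 25.0 + (5.3)(9.5) = 75.3 m/s
Δx = v₀t + ½at² = 25.0·9.5 + 0.5·5.3·9.5² = 477 m

Phase 3 (decelerating): v₀ = 75.3 m/s, a = -6 m/s².
v = v₀ + at = 75.3 + (-6)(2) = 63.3 m/s
Δx = v₀t + ½at² = 75.3·2 + 0.5·-6·2² = 139 m

Phase 4 (constant speed): v₀ = 63.3 m/s, a = 0 m/s².
Constant speed: t = d/v = 190/63.3 = 3.00 s
Total time = 11.9 + 9.50 + 2.00 + 3.00 = 26.4 s

26.4 s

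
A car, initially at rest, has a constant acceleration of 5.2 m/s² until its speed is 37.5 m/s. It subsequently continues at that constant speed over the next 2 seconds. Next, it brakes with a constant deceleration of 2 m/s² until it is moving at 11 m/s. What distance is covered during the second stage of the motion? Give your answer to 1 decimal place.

Phase 1 (accelerating): v₀ = 0 m/s, a = 5.2 m/s².
v = v₀ + at → t = (37.5 − 0) / 5.2 = 7.21 s
v² = v₀² + 2aΔx → Δx = (37.5² − 0²)/(2·5.2) = 135 m

Phase 2 (constant speed): v₀ = 37.5 m/s, a = 0 m/s².
v = v₀ + at = 37.5 + (0)(2) = 37.5 m/s
Δx = v₀t + ½at² = 37.5·2 + 0.5·0·2² = 75.0 m
Distance in phase 2 = 75.0 m

75.0 m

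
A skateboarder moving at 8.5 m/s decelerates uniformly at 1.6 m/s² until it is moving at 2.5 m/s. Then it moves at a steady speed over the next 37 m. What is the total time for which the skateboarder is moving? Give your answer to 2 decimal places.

Phase 1 (decelerating): v₀ = 8.50 m/s, a = -1.6 m/s².
v = v₀ + at → t = (2.5 − 8.50) / -1.6 = 3.75 s
v² = v₀² + 2aΔx → Δx = (2.5² − 8.50²)/(2·-1.6) = 20.6 m

Phase 2 (constant speed): v₀ = 2.50 m/s, a = 0 m/s².
Constant speed: t = d/v = 37/2.50 = 14.8 s
Total time = 3.75 + 14.8 = 18.6 s

18.55 s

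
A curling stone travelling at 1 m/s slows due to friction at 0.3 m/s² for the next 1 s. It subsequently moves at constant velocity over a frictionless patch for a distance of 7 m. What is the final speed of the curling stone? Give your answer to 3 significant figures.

Phase 1 (decelerating): v₀ = 1.00 m/s, a = -0.3 m/s².
v = v₀ + at = 1.00 + (-0.3)(1) = 0.700 m/s
Δx = v₀t + ½at² = 1.00·1 + 0.5·-0.3·1² = 0.850 m

Phase 2 (constant speed): v₀ = 0.700 m/s, a = 0 m/s².
Constant speed: t = d/v = 7/0.700 = 10.0 s
Final speed = 0.700 m/s

0.700 m/s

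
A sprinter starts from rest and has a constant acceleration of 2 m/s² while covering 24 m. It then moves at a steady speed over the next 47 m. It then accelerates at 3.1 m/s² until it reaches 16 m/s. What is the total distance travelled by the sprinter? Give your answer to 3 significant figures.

Phase 1 (accelerating): v₀ = 0 m/s, a = 2 m/s².
v² = v₀² + 2aΔx = 0² + 2·2·24 = 96.0 → v = 9.80 m/s
t = (v − v₀)/a = (9.80 − 0)/2 = 4.90 s

Phase 2 (constant speed): v₀ = 9.80 m/s, a = 0 m/s².
Constant speed: t = d/v = 47/9.80 = 4.80 s

Phase 3 (accelerating): v₀ = 9.80 m/s, a = 3.1 m/s².
v = v₀ + at → t = (16 − 9.80) / 3.1 = 2.00 s
v² = v₀² + 2aΔx → Δx = (16² − 9.80²)/(2·3.1) = 25.8 m
Total distance = 24.0 + 47.0 + 25.8 = 96.8 m

96.8 m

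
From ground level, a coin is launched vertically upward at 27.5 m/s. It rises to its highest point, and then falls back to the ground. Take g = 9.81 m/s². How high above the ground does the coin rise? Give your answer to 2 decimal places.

Phase 1 (rising): v₀ = 27.5 m/s, a = -9.81 m/s².
v = v₀ + at → t = (0 − 27.5) / -9.81 = 2.80 s
v² = v₀² + 2aΔx → Δx = (0² − 27.5²)/(2·-9.81) = 38.5 m
Maximum height = 38.5 m

38.54 m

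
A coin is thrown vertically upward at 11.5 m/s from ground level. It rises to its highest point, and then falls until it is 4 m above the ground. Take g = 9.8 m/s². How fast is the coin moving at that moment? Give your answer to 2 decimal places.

7.34 m/s

Phase 1 (rising): v₀ = 11.5 m/s, a = -9.8 m/s².
v = v₀ + at → t = (0 − 11.5) / -9.8 = 1.17 s
v² = v₀² + 2aΔx → Δx = (0² − 11.5²)/(2·-9.8) = 6.75 m

Phase 2 (falling): v₀ = 0 m/s, a = -9.8 m/s².
Falls 2.75 m from rest: t = √(2·2.75/9.8) = 0.749 s; v = g·t = 7.34 m/s.
Final speed = 7.34 m/s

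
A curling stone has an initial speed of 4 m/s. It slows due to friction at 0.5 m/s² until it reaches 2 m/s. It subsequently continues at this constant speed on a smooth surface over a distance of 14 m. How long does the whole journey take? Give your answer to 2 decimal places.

Phase 1 (decelerating): v₀ = 4.00 m/s, a = -0.5 m/s².
v = v₀ + at → t = (2 − 4.00) / -0.5 = 4.00 s
v² = v₀² + 2aΔx → Δx = (2² − 4.00²)/(2·-0.5) = 12.0 m

Phase 2 (constant speed): v₀ = 2.00 m/s, a = 0 m/s².
Constant speed: t = d/v = 14/2.00 = 7.00 s
Total time = 4.00 + 7.00 = 11.0 s

11.00 s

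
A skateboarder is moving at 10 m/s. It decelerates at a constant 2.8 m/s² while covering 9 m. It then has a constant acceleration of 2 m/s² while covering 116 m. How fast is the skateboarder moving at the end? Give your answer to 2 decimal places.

Phase 1 (decelerating): v₀ = 10.0 m/s, a = -2.8 m/s².
v² = v₀² + 2aΔx = 10.0² + 2·-2.8·9 = 49.6 → v = 7.04 m/s
t = (v − v₀)/a = (7.04 − 10.0)/-2.8 = 1.06 s

Phase 2 (accelerating): v₀ = 7.04 m/s, a = 2 m/s².
v² = v₀² + 2aΔx = 7.04² + 2·2·116 = 514 → v = 22.7 m/s
t = (v − v₀)/a = (22.7 − 7.04)/2 = 7.81 s
Final speed = 22.7 m/s

22.66 m/s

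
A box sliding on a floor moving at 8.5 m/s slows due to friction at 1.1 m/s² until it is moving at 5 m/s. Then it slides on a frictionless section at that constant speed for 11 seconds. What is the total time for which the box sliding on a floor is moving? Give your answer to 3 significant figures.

14.2 s

Phase 1 (decelerating): v₀ = 8.50 m/s, a = -1.1 m/s².
v = v₀ + at → t = (5 − 8.50) / -1.1 = 3.18 s
v² = v₀² + 2aΔx → Δx = (5² − 8.50²)/(2·-1.1) = 21.5 m

Phase 2 (constant speed): v₀ = 5.00 m/s, a = 0 m/s².
v = v₀ + at = 5.00 + (0)(11) = 5.00 m/s
Δx = v₀t + ½at² = 5.00·11 + 0.5·0·11² = 55.0 m
Total time = 3.18 + 11.0 = 14.2 s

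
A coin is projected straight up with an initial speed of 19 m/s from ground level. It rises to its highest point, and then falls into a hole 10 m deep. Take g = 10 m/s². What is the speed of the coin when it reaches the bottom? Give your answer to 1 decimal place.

23.7 m/s

Phase 1 (rising): v₀ = 19.0 m/s, a = -10 m/s².
v = v₀ + at → t = (0 − 19.0) / -10 = 1.90 s
v² = v₀² + 2aΔx → Δx = (0² − 19.0²)/(2·-10) = 18.1 m

Phase 2 (falling): v₀ = 0 m/s, a = -10 m/s².
Falls 28.1 m from rest: t = √(2·28.1/10) = 2.37 s; v = g·t = 23.7 m/s.
Final speed = 23.7 m/s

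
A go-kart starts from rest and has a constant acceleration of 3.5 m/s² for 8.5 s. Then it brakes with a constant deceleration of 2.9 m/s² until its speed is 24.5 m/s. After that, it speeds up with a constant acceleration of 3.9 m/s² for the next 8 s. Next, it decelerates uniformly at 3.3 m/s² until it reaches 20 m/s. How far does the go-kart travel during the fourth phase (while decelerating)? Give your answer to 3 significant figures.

409 m

Phase 1 (accelerating): v₀ = 0 m/s, a = 3.5 m/s².
v = v₀ + at = 0 + (3.5)(8.5) = 29.8 m/s
Δx = v₀t + ½at² = 0·8.5 + 0.5·3.5·8.5² = 126 m

Phase 2 (decelerating): v₀ = 29.8 m/s, a = -2.9 m/s².
v = v₀ + at → t = (24.5 − 29.8) / -2.9 = 1.81 s
v² = v₀² + 2aΔx → Δx = (24.5² − 29.8²)/(2·-2.9) = 49.1 m

Phase 3 (accelerating): v₀ = 24.5 m/s, a = 3.9 m/s².
v = v₀ + at = 24.5 + (3.9)(8) = 55.7 m/s
Δx = v₀t + ½at² = 24.5·8 + 0.5·3.9·8² = 321 m

Phase 4 (decelerating): v₀ = 55.7 m/s, a = -3.3 m/s².
v = v₀ + at → t = (20 − 55.7) / -3.3 = 10.8 s
v² = v₀² + 2aΔx → Δx = (20² − 55.7²)/(2·-3.3) = 409 m
Distance in phase 4 = 409 m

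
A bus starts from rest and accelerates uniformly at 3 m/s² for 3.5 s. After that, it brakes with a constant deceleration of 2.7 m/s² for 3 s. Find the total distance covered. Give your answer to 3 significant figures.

37.7 m

Phase 1 (accelerating): v₀ = 0 m/s, a = 3 m/s².
v = v₀ + at = 0 + (3)(3.5) = 10.5 m/s
Δx = v₀t + ½at² = 0·3.5 + 0.5·3·3.5² = 18.4 m

Phase 2 (decelerating): v₀ = 10.5 m/s, a = -2.7 m/s².
v = v₀ + at = 10.5 + (-2.7)(3) = 2.40 m/s
Δx = v₀t + ½at² = 10.5·3 + 0.5·-2.7·3² = 19.3 m
Total distance = 18.4 + 19.3 = 37.7 m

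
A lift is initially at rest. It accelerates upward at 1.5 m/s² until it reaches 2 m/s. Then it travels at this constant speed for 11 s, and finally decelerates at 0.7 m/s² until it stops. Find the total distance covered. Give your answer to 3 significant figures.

26.2 m

Phase 1 (accelerating): v₀ = 0 m/s, a = 1.5 m/s².
v = v₀ + at → t = (2 − 0) / 1.5 = 1.33 s
v² = v₀² + 2aΔx → Δx = (2² − 0²)/(2·1.5) = 1.33 m

Phase 2 (constant speed): v₀ = 2.00 m/s, a = 0 m/s².
v = v₀ + at = 2.00 + (0)(11) = 2.00 m/s
Δx = v₀t + ½at² = 2.00·11 + 0.5·0·11² = 22.0 m

Phase 3 (decelerating): v₀ = 2.00 m/s, a = -0.7 m/s².
v = v₀ + at → t = (0 − 2.00) / -0.7 = 2.86 s
v² = v₀² + 2aΔx → Δx = (0² − 2.00²)/(2·-0.7) = 2.86 m
Total distance = 1.33 + 22.0 + 2.86 = 26.2 m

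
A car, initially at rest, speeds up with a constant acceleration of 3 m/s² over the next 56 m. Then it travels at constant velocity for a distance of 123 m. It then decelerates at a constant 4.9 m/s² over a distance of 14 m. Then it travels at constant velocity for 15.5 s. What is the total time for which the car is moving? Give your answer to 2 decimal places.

29.18 s

Phase 1 (accelerating): v₀ = 0 m/s, a = 3 m/s².
v² = v₀² + 2aΔx = 0² + 2·3·56 = 336 → v = 18.3 m/s
t = (v − v₀)/a = (18.3 − 0)/3 = 6.11 s

Phase 2 (constant speed): v₀ = 18.3 m/s, a = 0 m/s².
Constant speed: t = d/v = 123/18.3 = 6.71 s

Phase 3 (decelerating): v₀ = 18.3 m/s, a = -4.9 m/s².
v² = v₀² + 2aΔx = 18.3² + 2·-4.9·14 = 199 → v = 14.1 m/s
t = (v − v₀)/a = (14.1 − 18.3)/-4.9 = 0.863 s

Phase 4 (constant speed): v₀ = 14.1 m/s, a = 0 m/s².
v = v₀ + at = 14.1 + (0)(15.5) = 14.1 m/s
Δx = v₀t + ½at² = 14.1·15.5 + 0.5·0·15.5² = 219 m
Total time = 6.11 + 6.71 + 0.863 + 15.5 = 29.2 s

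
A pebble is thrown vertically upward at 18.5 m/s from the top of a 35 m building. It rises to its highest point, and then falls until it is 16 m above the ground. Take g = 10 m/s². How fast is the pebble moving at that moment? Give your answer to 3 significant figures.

26.9 m/s

Phase 1 (rising): v₀ = 18.5 m/s, a = -10 m/s².
v = v₀ + at → t = (0 − 18.5) / -10 = 1.85 s
v² = v₀² + 2aΔx → Δx = (0² − 18.5²)/(2·-10) = 17.1 m

Phase 2 (falling): v₀ = 0 m/s, a = -10 m/s².
Falls 36.1 m from rest: t = √(2·36.1/10) = 2.69 s; v = g·t = 26.9 m/s.
Final speed = 26.9 m/s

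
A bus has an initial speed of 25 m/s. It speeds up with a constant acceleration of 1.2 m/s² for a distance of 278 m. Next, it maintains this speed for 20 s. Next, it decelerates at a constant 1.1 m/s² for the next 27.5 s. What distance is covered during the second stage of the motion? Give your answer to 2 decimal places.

Phase 1 (accelerating): v₀ = 25.0 m/s, a = 1.2 m/s².
v² = v₀² + 2aΔx = 25.0² + 2·1.2·278 = 1290 → v = 35.9 m/s
t = (v − v₀)/a = (35.9 − 25.0)/1.2 = 9.12 s

Phase 2 (constant speed): v₀ = 35.9 m/s, a = 0 m/s².
v = v₀ + at = 35.9 + (0)(20) = 35.9 m/s
Δx = v₀t + ½at² = 35.9·20 + 0.5·0·20² = 719 m
Distance in phase 2 = 719 m

718.94 m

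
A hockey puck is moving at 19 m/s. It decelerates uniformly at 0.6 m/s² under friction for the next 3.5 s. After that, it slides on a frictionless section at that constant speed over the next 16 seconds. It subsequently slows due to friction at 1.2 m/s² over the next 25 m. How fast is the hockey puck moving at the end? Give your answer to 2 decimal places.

15.02 m/s

Phase 1 (decelerating): v₀ = 19.0 m/s, a = -0.6 m/s².
v = v₀ + at = 19.0 + (-0.6)(3.5) = 16.9 m/s
Δx = v₀t + ½at² = 19.0·3.5 + 0.5·-0.6·3.5² = 62.8 m

Phase 2 (constant speed): v₀ = 16.9 m/s, a = 0 m/s².
v = v₀ + at = 16.9 + (0)(16) = 16.9 m/s
Δx = v₀t + ½at² = 16.9·16 + 0.5·0·16² = 270 m

Phase 3 (decelerating): v₀ = 16.9 m/s, a = -1.2 m/s².
v² = v₀² + 2aΔx = 16.9² + 2·-1.2·25 = 226 → v = 15.0 m/s
t = (v − v₀)/a = (15.0 − 16.9)/-1.2 = 1.57 s
Final speed = 15.0 m/s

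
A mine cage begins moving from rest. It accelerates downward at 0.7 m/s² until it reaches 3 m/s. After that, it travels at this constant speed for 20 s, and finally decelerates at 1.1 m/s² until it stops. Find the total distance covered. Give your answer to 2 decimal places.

70.52 m

Phase 1 (accelerating): v₀ = 0 m/s, a = 0.7 m/s².
v = v₀ + at → t = (3 − 0) / 0.7 = 4.29 s
v² = v₀² + 2aΔx → Δx = (3² − 0²)/(2·0.7) = 6.43 m

Phase 2 (constant speed): v₀ = 3.00 m/s, a = 0 m/s².
v = v₀ + at = 3.00 + (0)(20) = 3.00 m/s
Δx = v₀t + ½at² = 3.00·20 + 0.5·0·20² = 60.0 m

Phase 3 (decelerating): v₀ = 3.00 m/s, a = -1.1 m/s².
v = v₀ + at → t = (0 − 3.00) / -1.1 = 2.73 s
v² = v₀² + 2aΔx → Δx = (0² − 3.00²)/(2·-1.1) = 4.09 m
Total distance = 6.43 + 60.0 + 4.09 = 70.5 m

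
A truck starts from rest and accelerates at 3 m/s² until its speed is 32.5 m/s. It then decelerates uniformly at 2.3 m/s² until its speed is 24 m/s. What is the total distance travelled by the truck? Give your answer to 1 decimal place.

280.4 m

Phase 1 (accelerating): v₀ = 0 m/s, a = 3 m/s².
v = v₀ + at → t = (32.5 − 0) / 3 = 10.8 s
v² = v₀² + 2aΔx → Δx = (32.5² − 0²)/(2·3) = 176 m

Phase 2 (decelerating): v₀ = 32.5 m/s, a = -2.3 m/s².
v = v₀ + at → t = (24 − 32.5) / -2.3 = 3.70 s
v² = v₀² + 2aΔx → Δx = (24² − 32.5²)/(2·-2.3) = 104 m
Total distance = 176 + 104 = 280 m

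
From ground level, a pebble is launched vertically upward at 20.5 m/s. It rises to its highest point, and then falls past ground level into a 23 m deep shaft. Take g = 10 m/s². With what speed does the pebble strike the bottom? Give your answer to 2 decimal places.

Phase 1 (rising): v₀ = 20.5 m/s, a = -10 m/s².
v = v₀ + at → t = (0 − 20.5) / -10 = 2.05 s
v² = v₀² + 2aΔx → Δx = (0² − 20.5²)/(2·-10) = 21.0 m

Phase 2 (falling): v₀ = 0 m/s, a = -10 m/s².
Falls 44.0 m from rest: t = √(2·44.0/10) = 2.97 s; v = g·t = 29.7 m/s.
Final speed = 29.7 m/s

29.67 m/s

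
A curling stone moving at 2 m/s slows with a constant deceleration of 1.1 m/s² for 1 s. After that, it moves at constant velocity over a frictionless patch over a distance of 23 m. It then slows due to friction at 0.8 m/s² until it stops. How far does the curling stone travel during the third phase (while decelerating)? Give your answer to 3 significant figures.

Phase 1 (decelerating): v₀ = 2.00 m/s, a = -1.1 m/s².
v = v₀ + at = 2.00 + (-1.1)(1) = 0.900 m/s
Δx = v₀t + ½at² = 2.00·1 + 0.5·-1.1·1² = 1.45 m

Phase 2 (constant speed): v₀ = 0.900 m/s, a = 0 m/s².
Constant speed: t = d/v = 23/0.900 = 25.6 s

Phase 3 (decelerating): v₀ = 0.900 m/s, a = -0.8 m/s².
v = v₀ + at → t = (0 − 0.900) / -0.8 = 1.12 s
v² = v₀² + 2aΔx → Δx = (0² − 0.900²)/(2·-0.8) = 0.506 m
Distance in phase 3 = 0.506 m

0.506 m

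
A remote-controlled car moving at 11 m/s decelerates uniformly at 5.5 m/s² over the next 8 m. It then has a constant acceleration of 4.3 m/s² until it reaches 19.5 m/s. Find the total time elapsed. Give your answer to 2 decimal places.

Phase 1 (decelerating): v₀ = 11.0 m/s, a = -5.5 m/s².
v² = v₀² + 2aΔx = 11.0² + 2·-5.5·8 = 33.0 → v = 5.74 m/s
t = (v − v₀)/a = (5.74 − 11.0)/-5.5 = 0.956 s

Phase 2 (accelerating): v₀ = 5.74 m/s, a = 4.3 m/s².
v = v₀ + at → t = (19.5 − 5.74) / 4.3 = 3.20 s
v² = v₀² + 2aΔx → Δx = (19.5² − 5.74²)/(2·4.3) = 40.4 m
Total time = 0.956 + 3.20 = 4.15 s

4.15 s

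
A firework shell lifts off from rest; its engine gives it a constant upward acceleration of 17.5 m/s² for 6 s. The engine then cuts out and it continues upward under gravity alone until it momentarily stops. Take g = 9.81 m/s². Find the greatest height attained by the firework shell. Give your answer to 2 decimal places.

Phase 1 (powered ascent): v₀ = 0 m/s, a = 17.5 m/s².
v = v₀ + at = 0 + (17.5)(6) = 105 m/s
Δx = v₀t + ½at² = 0·6 + 0.5·17.5·6² = 315 m

Phase 2 (coasting upward): v₀ = 105 m/s, a = -9.81 m/s².
v = v₀ + at → t = (0 − 105) / -9.81 = 10.7 s
v² = v₀² + 2aΔx → Δx = (0² − 105²)/(2·-9.81) = 562 m
Maximum height = 315 + 562 = 877 m

876.93 m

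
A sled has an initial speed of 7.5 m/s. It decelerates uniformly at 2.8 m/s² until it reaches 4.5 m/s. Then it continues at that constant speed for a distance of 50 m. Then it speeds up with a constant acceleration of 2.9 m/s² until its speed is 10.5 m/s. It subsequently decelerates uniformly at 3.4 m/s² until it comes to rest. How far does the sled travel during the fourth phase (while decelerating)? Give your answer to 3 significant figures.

Phase 1 (decelerating): v₀ = 7.50 m/s, a = -2.8 m/s².
v = v₀ + at → t = (4.5 − 7.50) / -2.8 = 1.07 s
v² = v₀² + 2aΔx → Δx = (4.5² − 7.50²)/(2·-2.8) = 6.43 m

Phase 2 (constant speed): v₀ = 4.50 m/s, a = 0 m/s².
Constant speed: t = d/v = 50/4.50 = 11.1 s

Phase 3 (accelerating): v₀ = 4.50 m/s, a = 2.9 m/s².
v = v₀ + at → t = (10.5 − 4.50) / 2.9 = 2.07 s
v² = v₀² + 2aΔx → Δx = (10.5² − 4.50²)/(2·2.9) = 15.5 m

Phase 4 (decelerating): v₀ = 10.5 m/s, a = -3.4 m/s².
v = v₀ + at → t = (0 − 10.5) / -3.4 = 3.09 s
v² = v₀² + 2aΔx → Δx = (0² − 10.5²)/(2·-3.4) = 16.2 m
Distance in phase 4 = 16.2 m

16.2 m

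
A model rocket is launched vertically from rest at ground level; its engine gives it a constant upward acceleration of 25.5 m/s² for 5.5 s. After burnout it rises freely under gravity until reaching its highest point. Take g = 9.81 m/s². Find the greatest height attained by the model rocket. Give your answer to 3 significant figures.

1390 m

Phase 1 (powered ascent): v₀ = 0 m/s, a = 25.5 m/s².
v = v₀ + at = 0 + (25.5)(5.5) = 140 m/s
Δx = v₀t + ½at² = 0·5.5 + 0.5·25.5·5.5² = 386 m

Phase 2 (coasting upward): v₀ = 140 m/s, a = -9.81 m/s².
v = v₀ + at → t = (0 − 140) / -9.81 = 14.3 s
v² = v₀² + 2aΔx → Δx = (0² − 140²)/(2·-9.81) = 1000 m
Maximum height = 386 + 1000 = 1390 m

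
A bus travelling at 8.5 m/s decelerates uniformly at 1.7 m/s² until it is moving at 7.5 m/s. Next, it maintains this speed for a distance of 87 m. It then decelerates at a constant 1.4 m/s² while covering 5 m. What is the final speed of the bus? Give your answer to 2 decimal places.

6.50 m/s

Phase 1 (decelerating): v₀ = 8.50 m/s, a = -1.7 m/s².
v = v₀ + at → t = (7.5 − 8.50) / -1.7 = 0.588 s
v² = v₀² + 2aΔx → Δx = (7.5² − 8.50²)/(2·-1.7) = 4.71 m

Phase 2 (constant speed): v₀ = 7.50 m/s, a = 0 m/s².
Constant speed: t = d/v = 87/7.50 = 11.6 s

Phase 3 (decelerating): v₀ = 7.50 m/s, a = -1.4 m/s².
v² = v₀² + 2aΔx = 7.50² + 2·-1.4·5 = 42.2 → v = 6.50 m/s
t = (v − v₀)/a = (6.50 − 7.50)/-1.4 = 0.714 s
Final speed = 6.50 m/s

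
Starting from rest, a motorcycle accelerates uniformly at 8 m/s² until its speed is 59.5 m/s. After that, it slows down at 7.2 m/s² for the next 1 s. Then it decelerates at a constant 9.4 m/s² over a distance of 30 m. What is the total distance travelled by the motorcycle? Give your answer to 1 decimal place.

Phase 1 (accelerating): v₀ = 0 m/s, a = 8 m/s².
v = v₀ + at → t = (59.5 − 0) / 8 = 7.44 s
v² = v₀² + 2aΔx → Δx = (59.5² − 0²)/(2·8) = 221 m

Phase 2 (decelerating): v₀ = 59.5 m/s, a = -7.2 m/s².
v = v₀ + at = 59.5 + (-7.2)(1) = 52.3 m/s
Δx = v₀t + ½at² = 59.5·1 + 0.5·-7.2·1² = 55.9 m

Phase 3 (decelerating): v₀ = 52.3 m/s, a = -9.4 m/s².
v² = v₀² + 2aΔx = 52.3² + 2·-9.4·30 = 2170 → v = 46.6 m/s
t = (v − v₀)/a = (46.6 − 52.3)/-9.4 = 0.607 s
Total distance = 221 + 55.9 + 30.0 = 307 m

307.2 m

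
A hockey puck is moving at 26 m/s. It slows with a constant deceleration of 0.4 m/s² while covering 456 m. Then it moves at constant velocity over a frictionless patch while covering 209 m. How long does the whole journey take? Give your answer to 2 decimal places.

32.75 s

Phase 1 (decelerating): v₀ = 26.0 m/s, a = -0.4 m/s².
v² = v₀² + 2aΔx = 26.0² + 2·-0.4·456 = 311 → v = 17.6 m/s
t = (v − v₀)/a = (17.6 − 26.0)/-0.4 = 20.9 s

Phase 2 (constant speed): v₀ = 17.6 m/s, a = 0 m/s².
Constant speed: t = d/v = 209/17.6 = 11.8 s
Total time = 20.9 + 11.8 = 32.7 s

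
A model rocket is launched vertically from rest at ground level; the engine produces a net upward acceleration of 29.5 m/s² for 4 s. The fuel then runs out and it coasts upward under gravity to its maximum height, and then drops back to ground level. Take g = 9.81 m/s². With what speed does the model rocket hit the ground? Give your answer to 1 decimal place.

136.2 m/s

Phase 1 (powered ascent): v₀ = 0 m/s, a = 29.5 m/s².
v = v₀ + at = 0 + (29.5)(4) = 118 m/s
Δx = v₀t + ½at² = 0·4 + 0.5·29.5·4² = 236 m

Phase 2 (coasting upward): v₀ = 118 m/s, a = -9.81 m/s².
v = v₀ + at → t = (0 − 118) / -9.81 = 12.0 s
v² = v₀² + 2aΔx → Δx = (0² − 118²)/(2·-9.81) = 710 m

Phase 3 (free fall): v₀ = 0 m/s, a = -9.81 m/s².
Falls 946 m from rest: t = √(2·946/9.81) = 13.9 s; v = g·t = 136 m/s.
Impact speed = 136 m/s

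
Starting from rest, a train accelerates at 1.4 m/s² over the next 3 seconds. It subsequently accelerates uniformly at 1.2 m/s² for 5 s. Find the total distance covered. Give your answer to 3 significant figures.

Phase 1 (accelerating): v₀ = 0 m/s, a = 1.4 m/s².
v = v₀ + at = 0 + (1.4)(3) = 4.20 m/s
Δx = v₀t + ½at² = 0·3 + 0.5·1.4·3² = 6.30 m

Phase 2 (accelerating): v₀ = 4.20 m/s, a = 1.2 m/s².
v = v₀ + at = 4.20 + (1.2)(5) = 10.2 m/s
Δx = v₀t + ½at² = 4.20·5 + 0.5·1.2·5² = 36.0 m
Total distance = 6.30 + 36.0 = 42.3 m

42.3 m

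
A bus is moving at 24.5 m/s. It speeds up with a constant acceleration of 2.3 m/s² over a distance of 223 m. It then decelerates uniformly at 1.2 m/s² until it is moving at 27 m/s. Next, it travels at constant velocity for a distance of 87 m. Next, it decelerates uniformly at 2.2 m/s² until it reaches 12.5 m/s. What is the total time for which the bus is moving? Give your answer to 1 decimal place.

Phase 1 (accelerating): v₀ = 24.5 m/s, a = 2.3 m/s².
v² = v₀² + 2aΔx = 24.5² + 2·2.3·223 = 1630 → v = 40.3 m/s
t = (v − v₀)/a = (40.3 − 24.5)/2.3 = 6.88 s

Phase 2 (decelerating): v₀ = 40.3 m/s, a = -1.2 m/s².
v = v₀ + at → t = (27 − 40.3) / -1.2 = 11.1 s
v² = v₀² + 2aΔx → Δx = (27² − 40.3²)/(2·-1.2) = 374 m

Phase 3 (constant speed): v₀ = 27.0 m/s, a = 0 m/s².
Constant speed: t = d/v = 87/27.0 = 3.22 s

Phase 4 (decelerating): v₀ = 27.0 m/s, a = -2.2 m/s².
v = v₀ + at → t = (12.5 − 27.0) / -2.2 = 6.59 s
v² = v₀² + 2aΔx → Δx = (12.5² − 27.0²)/(2·-2.2) = 130 m
Total time = 6.88 + 11.1 + 3.22 + 6.59 = 27.8 s

27.8 s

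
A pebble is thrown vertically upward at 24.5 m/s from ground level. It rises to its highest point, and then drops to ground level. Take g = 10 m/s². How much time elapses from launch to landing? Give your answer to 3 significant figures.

Phase 1 (rising): v₀ = 24.5 m/s, a = -10 m/s².
v = v₀ + at → t = (0 − 24.5) / -10 = 2.45 s
v² = v₀² + 2aΔx → Δx = (0² − 24.5²)/(2·-10) = 30.0 m

Phase 2 (falling): v₀ = 0 m/s, a = -10 m/s².
Falls 30.0 m from rest: t = √(2·30.0/10) = 2.45 s; v = g·t = 24.5 m/s.
Total time = 2.45 + 2.45 = 4.90 s

4.90 s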